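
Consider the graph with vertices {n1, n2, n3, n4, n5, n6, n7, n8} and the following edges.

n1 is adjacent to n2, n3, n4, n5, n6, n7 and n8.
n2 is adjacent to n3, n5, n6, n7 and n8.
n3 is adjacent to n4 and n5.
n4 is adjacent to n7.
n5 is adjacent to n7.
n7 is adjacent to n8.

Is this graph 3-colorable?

n1, n2, n3, n5 are mutually adjacent (a clique of size 4), so at least 4 colors are needed.
So 3 colors are not enough.

No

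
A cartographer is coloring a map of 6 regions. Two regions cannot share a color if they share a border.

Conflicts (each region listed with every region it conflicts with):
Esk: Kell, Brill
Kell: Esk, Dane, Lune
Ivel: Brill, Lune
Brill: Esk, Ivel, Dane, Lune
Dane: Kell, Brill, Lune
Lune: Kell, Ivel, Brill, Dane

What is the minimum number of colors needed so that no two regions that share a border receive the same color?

Kell, Dane, Lune pairwise conflict, so at least 3 colors are needed.
3 colors suffice: Esk=1, Kell=2, Ivel=3, Brill=2, Dane=3, Lune=1. Each listed conflict is separated.

3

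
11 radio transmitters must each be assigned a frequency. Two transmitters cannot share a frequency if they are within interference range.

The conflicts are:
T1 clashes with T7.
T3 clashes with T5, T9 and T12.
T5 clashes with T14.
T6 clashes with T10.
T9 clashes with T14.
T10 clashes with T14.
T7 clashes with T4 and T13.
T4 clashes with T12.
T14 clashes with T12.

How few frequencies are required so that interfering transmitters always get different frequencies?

T1 and T7 conflict, so at least 2 frequencies are needed.
Using 2 frequencies: T1=1, T3=1, T5=2, T6=1, T9=2, T10=2, T7=2, T4=1, T13=1, T14=1, T12=2. Every pair that conflicts lands in different frequencies.

2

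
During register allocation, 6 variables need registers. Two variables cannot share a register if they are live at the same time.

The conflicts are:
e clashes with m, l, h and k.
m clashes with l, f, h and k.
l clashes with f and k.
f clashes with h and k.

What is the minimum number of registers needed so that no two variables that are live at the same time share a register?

e, m, l, k all conflict with each other, so at least 4 registers are needed.
Using 4 registers: e=4, m=1, l=3, f=4, h=2, k=2. No two conflicting variables share a register.

4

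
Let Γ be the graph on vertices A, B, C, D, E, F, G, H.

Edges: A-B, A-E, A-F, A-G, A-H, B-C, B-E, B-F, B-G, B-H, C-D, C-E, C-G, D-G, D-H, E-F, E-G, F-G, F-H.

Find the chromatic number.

A, B, E, F, G form a clique, so at least 5 colors are needed.
5 colors suffice: A=5, B=2, C=3, D=2, E=4, F=3, G=1, H=1. Every edge joins two different colors.

5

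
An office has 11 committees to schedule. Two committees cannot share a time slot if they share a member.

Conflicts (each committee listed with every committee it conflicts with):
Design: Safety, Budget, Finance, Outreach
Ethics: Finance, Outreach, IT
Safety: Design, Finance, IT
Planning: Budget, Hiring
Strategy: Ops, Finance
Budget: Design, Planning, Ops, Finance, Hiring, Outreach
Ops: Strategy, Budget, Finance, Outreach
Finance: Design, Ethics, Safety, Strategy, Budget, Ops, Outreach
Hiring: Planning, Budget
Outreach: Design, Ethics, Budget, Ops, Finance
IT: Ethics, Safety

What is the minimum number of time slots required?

Budget, Ops, Finance, Outreach are mutually in conflict, so at least 4 time slots are needed.
A valid assignment using 4 time slots: Design=4, Ethics=2, Safety=2, Planning=1, Strategy=2, Budget=2, Ops=4, Finance=1, Hiring=3, Outreach=3, IT=1. No two conflicting committees share a time slot.

4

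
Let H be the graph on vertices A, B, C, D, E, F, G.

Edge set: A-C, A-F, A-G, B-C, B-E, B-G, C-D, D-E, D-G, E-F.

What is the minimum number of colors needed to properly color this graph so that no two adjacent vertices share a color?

The cycle C-B-E-F-A-C has odd length 5, so it cannot be 2-colored; at least 3 colors are needed.
3 colors suffice: color 1 → {C, E, G}; color 2 → {A, B, D}; color 3 → {F}. Every edge joins two different colors.

3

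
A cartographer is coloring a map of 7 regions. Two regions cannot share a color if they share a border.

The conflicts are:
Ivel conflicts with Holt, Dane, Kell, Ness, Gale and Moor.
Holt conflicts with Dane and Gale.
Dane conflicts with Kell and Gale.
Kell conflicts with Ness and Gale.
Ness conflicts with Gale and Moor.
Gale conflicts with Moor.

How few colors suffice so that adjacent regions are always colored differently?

Ivel, Ness, Gale, Moor pairwise conflict, so at least 4 colors are needed.
4 colors suffice: Ivel=2, Holt=4, Dane=3, Kell=4, Ness=3, Gale=1, Moor=4. No two conflicting regions share a color.

4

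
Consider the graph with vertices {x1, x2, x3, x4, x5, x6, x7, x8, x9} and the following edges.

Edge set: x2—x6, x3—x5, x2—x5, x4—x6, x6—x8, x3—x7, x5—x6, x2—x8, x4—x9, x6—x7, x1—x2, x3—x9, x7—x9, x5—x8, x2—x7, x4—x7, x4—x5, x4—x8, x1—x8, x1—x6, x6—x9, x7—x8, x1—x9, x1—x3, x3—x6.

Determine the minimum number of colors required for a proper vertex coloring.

x4, x5, x6, x8 are mutually adjacent (a clique of size 4), so at least 4 colors are needed.
4 colors suffice: color red → {x6}; color blue → {x1, x5, x7}; color green → {x8, x9}; color yellow → {x2, x3, x4}. No two adjacent vertices share a color.

4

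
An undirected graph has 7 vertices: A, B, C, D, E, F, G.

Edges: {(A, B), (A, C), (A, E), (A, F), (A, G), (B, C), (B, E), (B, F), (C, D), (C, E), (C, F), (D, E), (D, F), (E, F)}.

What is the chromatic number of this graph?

5

A, B, C, E, F are mutually adjacent (a clique of size 5), so at least 5 colors are needed.
5 colors suffice: color 1 → {F, G}; color 2 → {C}; color 3 → {E}; color 4 → {A, D}; color 5 → {B}. Each edge has distinct colors on its endpoints.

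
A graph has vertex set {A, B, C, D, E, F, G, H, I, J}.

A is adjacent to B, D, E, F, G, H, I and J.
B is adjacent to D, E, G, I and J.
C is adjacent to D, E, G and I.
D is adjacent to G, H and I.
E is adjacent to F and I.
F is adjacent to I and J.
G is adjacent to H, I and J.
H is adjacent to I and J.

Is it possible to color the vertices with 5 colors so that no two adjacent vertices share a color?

Yes

The chromatic number is 5. A, D, G, H, I form a clique, so at least 5 colors are needed.
5 colors suffice: color red → {A, C}; color blue → {I, J}; color green → {E, G}; color yellow → {B, F, H}; color purple → {D}.
That is already a proper 5-coloring.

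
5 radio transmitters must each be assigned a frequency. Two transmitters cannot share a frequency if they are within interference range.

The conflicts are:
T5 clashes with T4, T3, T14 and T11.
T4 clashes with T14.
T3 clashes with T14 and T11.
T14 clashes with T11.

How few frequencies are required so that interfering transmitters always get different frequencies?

4

T5, T3, T14, T11 are mutually in conflict, so at least 4 frequencies are needed.
4 frequencies suffice: frequency 1 → {T5}; frequency 2 → {T14}; frequency 3 → {T4, T3}; frequency 4 → {T11}. Every pair that conflicts lands in different frequencies.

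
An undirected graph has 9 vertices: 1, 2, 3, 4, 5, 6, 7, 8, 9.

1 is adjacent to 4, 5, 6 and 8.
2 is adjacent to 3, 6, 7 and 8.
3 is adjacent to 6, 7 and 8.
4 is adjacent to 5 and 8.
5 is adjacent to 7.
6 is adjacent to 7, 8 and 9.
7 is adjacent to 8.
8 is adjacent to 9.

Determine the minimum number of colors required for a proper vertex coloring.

2, 3, 6, 7, 8 are mutually adjacent (a clique of size 5), so at least 5 colors are needed.
5 colors suffice: color a → {5, 8}; color b → {4, 6}; color c → {1, 7, 9}; color d → {2}; color e → {3}. No two adjacent vertices share a color.

5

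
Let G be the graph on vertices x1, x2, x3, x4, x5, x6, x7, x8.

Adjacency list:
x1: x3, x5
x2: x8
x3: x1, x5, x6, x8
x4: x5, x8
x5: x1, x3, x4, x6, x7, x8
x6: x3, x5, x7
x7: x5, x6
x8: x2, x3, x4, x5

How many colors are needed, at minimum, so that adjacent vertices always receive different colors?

x1, x3, x5 form a triangle, so at least 3 colors are needed.
One proper 3-coloring: x1=G, x2=R, x3=B, x4=B, x5=R, x6=G, x7=B, x8=G. Each edge has distinct colors on its endpoints.

3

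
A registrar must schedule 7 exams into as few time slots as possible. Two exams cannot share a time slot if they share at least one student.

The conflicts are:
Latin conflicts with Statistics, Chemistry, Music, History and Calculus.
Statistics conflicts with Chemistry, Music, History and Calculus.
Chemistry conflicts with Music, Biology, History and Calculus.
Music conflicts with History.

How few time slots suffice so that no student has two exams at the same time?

Latin, Statistics, Chemistry, Music, History all conflict with each other, so at least 5 time slots are needed.
5 time slots suffice: time slot 1 → {Chemistry}; time slot 2 → {Statistics, Biology}; time slot 3 → {Latin}; time slot 4 → {Music, Calculus}; time slot 5 → {History}. No two conflicting exams share a time slot.

5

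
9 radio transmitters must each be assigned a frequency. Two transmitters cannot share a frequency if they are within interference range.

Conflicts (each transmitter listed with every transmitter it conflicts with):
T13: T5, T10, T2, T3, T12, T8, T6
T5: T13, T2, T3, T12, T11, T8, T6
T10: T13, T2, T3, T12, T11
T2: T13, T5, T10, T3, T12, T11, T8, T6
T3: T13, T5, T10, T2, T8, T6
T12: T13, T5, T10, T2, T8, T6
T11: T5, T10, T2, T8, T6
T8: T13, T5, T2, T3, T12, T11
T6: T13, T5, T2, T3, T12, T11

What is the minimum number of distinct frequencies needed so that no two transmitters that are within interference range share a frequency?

T13, T5, T2, T3, T8 pairwise conflict, so at least 5 frequencies are needed.
5 frequencies suffice: frequency 1 → {T2}; frequency 2 → {T5, T10}; frequency 3 → {T13, T11}; frequency 4 → {T3, T12}; frequency 5 → {T8, T6}. Each listed conflict is separated.

5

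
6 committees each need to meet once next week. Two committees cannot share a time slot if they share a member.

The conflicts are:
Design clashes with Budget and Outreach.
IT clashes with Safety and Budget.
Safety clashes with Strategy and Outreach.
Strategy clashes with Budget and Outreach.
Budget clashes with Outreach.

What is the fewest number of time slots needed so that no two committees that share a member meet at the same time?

Design, Budget, Outreach are mutually in conflict, so at least 3 time slots are needed.
3 time slots suffice: time slot 1 → {Safety, Budget}; time slot 2 → {IT, Outreach}; time slot 3 → {Design, Strategy}. No two conflicting committees share a time slot.

3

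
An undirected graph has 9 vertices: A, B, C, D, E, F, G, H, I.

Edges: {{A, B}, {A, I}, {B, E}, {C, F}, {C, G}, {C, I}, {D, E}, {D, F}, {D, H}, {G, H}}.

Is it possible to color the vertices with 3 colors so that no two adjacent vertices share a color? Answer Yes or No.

Yes

The chromatic number is 3. The cycle G-H-D-F-C-G has odd length 5, so it cannot be 2-colored; at least 3 colors are needed.
One proper 3-coloring: A=1, B=3, C=1, D=1, E=2, F=2, G=3, H=2, I=2.
That is already a proper 3-coloring.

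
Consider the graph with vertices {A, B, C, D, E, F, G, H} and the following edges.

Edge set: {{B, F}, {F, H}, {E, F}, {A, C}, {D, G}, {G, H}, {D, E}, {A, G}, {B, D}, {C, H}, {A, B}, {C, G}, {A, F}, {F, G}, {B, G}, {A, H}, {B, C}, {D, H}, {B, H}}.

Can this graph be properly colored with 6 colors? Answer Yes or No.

Yes

The chromatic number is 5. A, B, C, G, H are pairwise adjacent (a clique of size 5), so at least 5 colors are needed.
5 colors suffice: color 1 → {E, H}; color 2 → {G}; color 3 → {B}; color 4 → {C, D, F}; color 5 → {A}.
Since 6 ≥ 5, a proper 6-coloring certainly exists.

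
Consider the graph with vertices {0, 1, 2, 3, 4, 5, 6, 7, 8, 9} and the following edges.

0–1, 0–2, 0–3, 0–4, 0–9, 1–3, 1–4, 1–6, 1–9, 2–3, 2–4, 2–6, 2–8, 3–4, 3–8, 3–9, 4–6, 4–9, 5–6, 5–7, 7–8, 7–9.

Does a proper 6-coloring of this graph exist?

Yes

The chromatic number is 5. 0, 1, 3, 4, 9 are pairwise adjacent (a clique of size 5), so at least 5 colors are needed.
5 colors suffice: color a → {3, 6, 7}; color b → {4, 5, 8}; color c → {2, 9}; color d → {0}; color e → {1}.
Since 6 ≥ 5, a proper 6-coloring certainly exists.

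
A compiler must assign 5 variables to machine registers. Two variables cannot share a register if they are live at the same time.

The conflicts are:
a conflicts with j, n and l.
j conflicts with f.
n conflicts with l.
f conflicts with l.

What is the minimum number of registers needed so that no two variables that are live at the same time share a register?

a, n, l pairwise conflict, so at least 3 registers are needed.
3 registers suffice: a=2, j=1, n=3, f=2, l=1. No two conflicting variables share a register.

3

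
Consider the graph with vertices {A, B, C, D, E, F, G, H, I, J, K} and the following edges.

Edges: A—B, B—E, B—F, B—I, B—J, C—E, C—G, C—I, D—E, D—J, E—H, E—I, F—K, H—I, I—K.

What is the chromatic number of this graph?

B, E, I are pairwise adjacent, so at least 3 colors are needed.
A valid assignment using 3 colors: A=blue, B=red, C=red, D=red, E=blue, F=blue, G=blue, H=red, I=green, J=blue, K=red. No two adjacent vertices share a color.

3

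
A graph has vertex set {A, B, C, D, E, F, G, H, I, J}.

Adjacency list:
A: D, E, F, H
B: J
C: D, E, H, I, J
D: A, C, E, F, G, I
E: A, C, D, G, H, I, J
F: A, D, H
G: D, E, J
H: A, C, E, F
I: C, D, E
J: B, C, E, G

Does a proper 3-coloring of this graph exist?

No

C, D, E, I form a clique, so at least 4 colors are needed.
So 3 colors are not enough.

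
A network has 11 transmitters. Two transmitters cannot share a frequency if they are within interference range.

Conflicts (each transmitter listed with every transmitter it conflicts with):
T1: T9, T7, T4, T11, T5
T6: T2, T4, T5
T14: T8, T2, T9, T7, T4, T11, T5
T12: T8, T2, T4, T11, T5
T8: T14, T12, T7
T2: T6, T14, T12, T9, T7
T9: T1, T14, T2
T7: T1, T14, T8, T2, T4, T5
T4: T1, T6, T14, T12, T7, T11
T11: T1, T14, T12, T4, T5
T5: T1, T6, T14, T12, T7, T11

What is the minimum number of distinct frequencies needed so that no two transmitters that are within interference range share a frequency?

3

T12, T4, T11 pairwise conflict, so at least 3 frequencies are needed.
Using 3 frequencies: T1=1, T6=1, T14=1, T12=1, T8=2, T2=2, T9=3, T7=3, T4=2, T11=3, T5=2. No two conflicting transmitters share a frequency.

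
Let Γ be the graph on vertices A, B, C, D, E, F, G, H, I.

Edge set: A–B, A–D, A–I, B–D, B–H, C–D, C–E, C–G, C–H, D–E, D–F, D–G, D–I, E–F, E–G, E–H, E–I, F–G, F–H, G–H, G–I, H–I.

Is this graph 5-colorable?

Yes

The chromatic number is 4. C, E, G, H are mutually adjacent (a clique of size 4), so at least 4 colors are needed.
A valid assignment using 4 colors: A=3, B=2, C=4, D=1, E=3, F=4, G=2, H=1, I=4.
Since 5 ≥ 4, a proper 5-coloring certainly exists.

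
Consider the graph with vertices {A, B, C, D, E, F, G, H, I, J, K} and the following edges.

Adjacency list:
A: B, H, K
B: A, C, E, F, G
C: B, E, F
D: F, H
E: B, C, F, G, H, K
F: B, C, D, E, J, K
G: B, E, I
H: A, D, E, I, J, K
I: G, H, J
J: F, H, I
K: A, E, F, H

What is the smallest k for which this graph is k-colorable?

4

B, C, E, F are mutually adjacent (a clique of size 4), so at least 4 colors are needed.
One proper 4-coloring: A=1, B=3, C=4, D=1, E=1, F=2, G=2, H=2, I=3, J=1, K=3. Each edge has distinct colors on its endpoints.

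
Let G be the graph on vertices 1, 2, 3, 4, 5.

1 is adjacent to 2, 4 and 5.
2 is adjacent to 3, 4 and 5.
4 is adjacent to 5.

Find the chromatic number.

4

1, 2, 4, 5 are mutually adjacent (a clique of size 4), so at least 4 colors are needed.
4 colors suffice: 1=blue, 2=red, 3=blue, 4=green, 5=yellow. Each edge has distinct colors on its endpoints.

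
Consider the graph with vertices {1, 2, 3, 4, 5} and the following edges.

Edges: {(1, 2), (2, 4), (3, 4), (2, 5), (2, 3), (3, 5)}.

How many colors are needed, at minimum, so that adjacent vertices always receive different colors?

3

2, 3, 4 are pairwise adjacent, so at least 3 colors are needed.
A valid assignment using 3 colors: 1=b, 2=a, 3=b, 4=c, 5=c. Each edge has distinct colors on its endpoints.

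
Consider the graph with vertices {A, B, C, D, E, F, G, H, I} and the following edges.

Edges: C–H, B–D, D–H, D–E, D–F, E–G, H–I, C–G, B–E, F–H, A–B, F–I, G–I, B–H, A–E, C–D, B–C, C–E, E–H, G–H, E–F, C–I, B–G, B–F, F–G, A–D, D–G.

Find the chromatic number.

B, D, E, F, G, H are mutually adjacent (a clique of size 6), so at least 6 colors are needed.
6 colors suffice: color 1 → {E, I}; color 2 → {A, H}; color 3 → {B}; color 4 → {D}; color 5 → {G}; color 6 → {C, F}. No two adjacent vertices share a color.

6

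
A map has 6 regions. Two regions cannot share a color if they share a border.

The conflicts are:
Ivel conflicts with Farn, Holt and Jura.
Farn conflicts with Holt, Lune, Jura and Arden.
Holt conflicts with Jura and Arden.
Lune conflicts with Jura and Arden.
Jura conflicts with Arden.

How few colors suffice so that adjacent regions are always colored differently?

4

Farn, Lune, Jura, Arden are mutually in conflict, so at least 4 colors are needed.
4 colors suffice: Ivel=3, Farn=1, Holt=4, Lune=4, Jura=2, Arden=3. Each listed conflict is separated.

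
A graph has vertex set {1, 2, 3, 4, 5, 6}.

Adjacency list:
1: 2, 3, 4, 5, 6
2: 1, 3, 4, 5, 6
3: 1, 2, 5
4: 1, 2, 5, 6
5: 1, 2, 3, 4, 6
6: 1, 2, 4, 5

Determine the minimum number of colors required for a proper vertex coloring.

5

1, 2, 4, 5, 6 are mutually adjacent (a clique of size 5), so at least 5 colors are needed.
A valid assignment using 5 colors: 1=green, 2=blue, 3=yellow, 4=purple, 5=red, 6=yellow. No two adjacent vertices share a color.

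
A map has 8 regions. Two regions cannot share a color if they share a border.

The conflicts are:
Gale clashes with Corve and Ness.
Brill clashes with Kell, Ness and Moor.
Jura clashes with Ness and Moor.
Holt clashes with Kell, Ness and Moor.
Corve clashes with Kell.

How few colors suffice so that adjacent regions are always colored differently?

The cycle Ness-Gale-Corve-Kell-Holt-Ness has odd length 5, so it cannot be 2-colored; at least 3 colors are needed.
3 colors suffice: color 1 → {Kell, Ness, Moor}; color 2 → {Brill, Jura, Holt, Corve}; color 3 → {Gale}. No two conflicting regions share a color.

3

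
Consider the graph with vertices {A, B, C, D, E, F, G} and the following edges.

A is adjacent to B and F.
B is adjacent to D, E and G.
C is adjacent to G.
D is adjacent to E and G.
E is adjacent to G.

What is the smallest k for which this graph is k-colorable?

4

B, D, E, G are mutually adjacent (a clique of size 4), so at least 4 colors are needed.
A valid assignment using 4 colors: A=1, B=2, C=2, D=3, E=4, F=2, G=1. Every edge joins two different colors.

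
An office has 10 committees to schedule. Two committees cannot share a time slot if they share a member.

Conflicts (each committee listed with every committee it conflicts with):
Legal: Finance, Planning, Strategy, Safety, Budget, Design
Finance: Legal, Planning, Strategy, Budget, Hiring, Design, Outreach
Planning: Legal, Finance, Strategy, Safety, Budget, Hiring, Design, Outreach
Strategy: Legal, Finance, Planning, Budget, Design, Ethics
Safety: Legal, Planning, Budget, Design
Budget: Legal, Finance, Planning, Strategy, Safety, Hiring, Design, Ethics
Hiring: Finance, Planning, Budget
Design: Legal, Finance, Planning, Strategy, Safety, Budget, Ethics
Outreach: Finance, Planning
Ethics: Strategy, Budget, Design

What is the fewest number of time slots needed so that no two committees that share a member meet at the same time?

Legal, Finance, Planning, Strategy, Budget, Design pairwise conflict, so at least 6 time slots are needed.
6 time slots suffice: time slot 1 → {Planning, Ethics}; time slot 2 → {Budget, Outreach}; time slot 3 → {Hiring, Design}; time slot 4 → {Finance, Safety}; time slot 5 → {Legal}; time slot 6 → {Strategy}. No two conflicting committees share a time slot.

6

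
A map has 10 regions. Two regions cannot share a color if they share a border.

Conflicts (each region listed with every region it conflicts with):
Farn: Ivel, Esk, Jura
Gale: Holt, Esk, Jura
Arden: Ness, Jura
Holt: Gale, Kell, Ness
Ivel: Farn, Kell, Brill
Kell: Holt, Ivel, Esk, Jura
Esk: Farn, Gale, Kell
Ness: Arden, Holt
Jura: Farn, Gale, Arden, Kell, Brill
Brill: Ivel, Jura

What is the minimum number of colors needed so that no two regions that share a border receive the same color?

3

The cycle Ness-Holt-Kell-Jura-Arden-Ness has odd length 5, so it cannot be 2-colored; at least 3 colors are needed.
3 colors suffice: color 1 → {Holt, Ivel, Esk, Jura}; color 2 → {Farn, Gale, Kell, Ness, Brill}; color 3 → {Arden}. Each listed conflict is separated.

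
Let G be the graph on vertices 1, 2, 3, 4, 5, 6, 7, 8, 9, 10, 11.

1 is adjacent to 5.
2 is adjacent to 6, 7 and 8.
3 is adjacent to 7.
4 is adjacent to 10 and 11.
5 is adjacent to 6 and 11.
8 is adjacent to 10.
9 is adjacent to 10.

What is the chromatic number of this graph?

The cycle 10-4-11-5-6-2-8-10 has odd length 7, so it cannot be 2-colored; at least 3 colors are needed.
3 colors suffice: 1=b, 2=a, 3=a, 4=c, 5=a, 6=b, 7=b, 8=b, 9=b, 10=a, 11=b. Each edge has distinct colors on its endpoints.

3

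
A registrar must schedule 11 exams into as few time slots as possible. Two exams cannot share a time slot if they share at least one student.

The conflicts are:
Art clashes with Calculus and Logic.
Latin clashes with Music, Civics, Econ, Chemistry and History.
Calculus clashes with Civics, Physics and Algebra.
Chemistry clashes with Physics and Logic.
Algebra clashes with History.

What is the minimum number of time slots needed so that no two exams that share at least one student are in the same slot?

3

The cycle Physics-Chemistry-Latin-Civics-Calculus-Physics has odd length 5, so it cannot be 2-colored; at least 3 time slots are needed.
3 time slots suffice: time slot 1 → {Latin, Calculus, Logic}; time slot 2 → {Art, Music, Civics, Econ, Chemistry, Algebra}; time slot 3 → {Physics, History}. Every pair that conflicts lands in different time slots.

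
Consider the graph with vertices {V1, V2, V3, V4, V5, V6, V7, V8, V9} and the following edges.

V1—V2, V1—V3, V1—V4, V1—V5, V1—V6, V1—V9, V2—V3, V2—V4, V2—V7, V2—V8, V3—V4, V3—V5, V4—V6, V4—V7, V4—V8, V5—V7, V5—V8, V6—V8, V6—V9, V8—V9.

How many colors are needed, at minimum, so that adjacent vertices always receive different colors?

V1, V2, V3, V4 are mutually adjacent (a clique of size 4), so at least 4 colors are needed.
4 colors suffice: V1=1, V2=3, V3=4, V4=2, V5=2, V6=3, V7=1, V8=1, V9=2. Every edge joins two different colors.

4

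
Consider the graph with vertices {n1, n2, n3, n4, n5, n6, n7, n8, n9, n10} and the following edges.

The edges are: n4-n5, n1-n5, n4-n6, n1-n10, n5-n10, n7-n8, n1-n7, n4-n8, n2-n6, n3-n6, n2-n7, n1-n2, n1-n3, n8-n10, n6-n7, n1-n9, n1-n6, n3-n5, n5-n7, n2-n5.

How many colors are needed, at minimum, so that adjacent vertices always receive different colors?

4

n1, n2, n6, n7 form a clique, so at least 4 colors are needed.
4 colors suffice: color red → {n1, n4}; color blue → {n5, n6, n8, n9}; color green → {n3, n7, n10}; color yellow → {n2}. No two adjacent vertices share a color.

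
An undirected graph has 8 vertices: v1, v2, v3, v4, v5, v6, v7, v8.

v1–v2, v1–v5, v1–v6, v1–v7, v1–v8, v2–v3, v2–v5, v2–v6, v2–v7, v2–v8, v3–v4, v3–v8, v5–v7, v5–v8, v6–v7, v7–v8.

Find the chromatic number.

v1, v2, v5, v7, v8 are mutually adjacent (a clique of size 5), so at least 5 colors are needed.
5 colors suffice: color R → {v2, v4}; color B → {v3, v7}; color G → {v1}; color Y → {v6, v8}; color P → {v5}. Every edge joins two different colors.

5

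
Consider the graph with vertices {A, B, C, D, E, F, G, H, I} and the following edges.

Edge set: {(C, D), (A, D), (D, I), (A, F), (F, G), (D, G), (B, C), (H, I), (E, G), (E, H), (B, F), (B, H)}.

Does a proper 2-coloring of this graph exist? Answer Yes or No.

The cycle F-G-E-H-B-F has odd length 5, so it cannot be 2-colored; at least 3 colors are needed.
So 2 colors are not enough.

No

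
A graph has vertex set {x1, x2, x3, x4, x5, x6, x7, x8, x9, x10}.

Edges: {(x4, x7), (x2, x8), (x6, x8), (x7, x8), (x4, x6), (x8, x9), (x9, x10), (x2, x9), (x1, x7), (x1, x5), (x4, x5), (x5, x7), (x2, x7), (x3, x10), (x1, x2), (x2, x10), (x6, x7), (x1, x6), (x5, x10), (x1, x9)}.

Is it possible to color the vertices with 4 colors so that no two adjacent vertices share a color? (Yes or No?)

The chromatic number is 3. x4, x5, x7 are mutually adjacent, so at least 3 colors are needed.
3 colors suffice: x1=3, x2=2, x3=1, x4=3, x5=2, x6=2, x7=1, x8=3, x9=1, x10=3.
Since 4 ≥ 3, a proper 4-coloring certainly exists.

Yes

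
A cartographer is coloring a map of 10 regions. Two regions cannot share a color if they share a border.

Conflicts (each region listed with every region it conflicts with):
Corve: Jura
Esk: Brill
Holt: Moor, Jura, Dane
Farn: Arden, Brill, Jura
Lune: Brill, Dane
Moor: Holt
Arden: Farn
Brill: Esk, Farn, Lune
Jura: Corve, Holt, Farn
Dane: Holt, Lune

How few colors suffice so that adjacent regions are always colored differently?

Holt and Jura conflict, so at least 2 colors are needed.
One proper 2-coloring: Corve=2, Esk=2, Holt=2, Farn=2, Lune=2, Moor=1, Arden=1, Brill=1, Jura=1, Dane=1. Each listed conflict is separated.

2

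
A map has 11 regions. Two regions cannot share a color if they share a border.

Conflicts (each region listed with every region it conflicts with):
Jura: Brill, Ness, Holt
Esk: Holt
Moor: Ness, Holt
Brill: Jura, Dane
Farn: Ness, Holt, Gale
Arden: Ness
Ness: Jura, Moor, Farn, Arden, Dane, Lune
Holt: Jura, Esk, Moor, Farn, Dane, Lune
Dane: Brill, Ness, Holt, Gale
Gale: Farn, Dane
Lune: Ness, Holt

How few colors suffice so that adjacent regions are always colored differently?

2

Moor and Holt conflict, so at least 2 colors are needed.
One proper 2-coloring: Jura=2, Esk=2, Moor=2, Brill=1, Farn=2, Arden=2, Ness=1, Holt=1, Dane=2, Gale=1, Lune=2. No two conflicting regions share a color.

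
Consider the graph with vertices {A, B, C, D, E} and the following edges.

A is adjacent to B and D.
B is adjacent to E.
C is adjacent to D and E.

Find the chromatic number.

3

The cycle B-E-C-D-A-B has odd length 5, so it cannot be 2-colored; at least 3 colors are needed.
One proper 3-coloring: A=red, B=green, C=red, D=blue, E=blue. Every edge joins two different colors.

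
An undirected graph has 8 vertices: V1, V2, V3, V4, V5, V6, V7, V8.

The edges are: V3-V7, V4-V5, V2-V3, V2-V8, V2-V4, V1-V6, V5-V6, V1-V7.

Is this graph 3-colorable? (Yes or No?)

Yes

The chromatic number is 3. The cycle V1-V6-V5-V4-V2-V3-V7-V1 has odd length 7, so it cannot be 2-colored; at least 3 colors are needed.
3 colors suffice: color 1 → {V1, V2, V5}; color 2 → {V4, V6, V7, V8}; color 3 → {V3}.
That is already a proper 3-coloring.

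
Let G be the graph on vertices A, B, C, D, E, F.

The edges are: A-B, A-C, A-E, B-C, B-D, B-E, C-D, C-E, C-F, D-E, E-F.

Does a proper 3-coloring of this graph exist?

No

A, B, C, E are pairwise adjacent (a clique of size 4), so at least 4 colors are needed.
So 3 colors are not enough.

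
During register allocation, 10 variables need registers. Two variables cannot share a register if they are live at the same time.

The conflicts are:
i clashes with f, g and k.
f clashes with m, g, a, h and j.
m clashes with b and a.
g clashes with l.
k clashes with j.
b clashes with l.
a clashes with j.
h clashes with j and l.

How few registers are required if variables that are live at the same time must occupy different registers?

3

i, f, g pairwise conflict, so at least 3 registers are needed.
3 registers suffice: register 1 → {f, k, l}; register 2 → {i, m, j}; register 3 → {g, b, a, h}. Each listed conflict is separated.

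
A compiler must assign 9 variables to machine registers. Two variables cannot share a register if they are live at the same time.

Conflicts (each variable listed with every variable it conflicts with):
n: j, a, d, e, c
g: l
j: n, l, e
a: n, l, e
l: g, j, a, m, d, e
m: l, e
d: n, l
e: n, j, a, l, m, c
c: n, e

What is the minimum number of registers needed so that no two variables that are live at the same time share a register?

3

l, m, e are mutually in conflict, so at least 3 registers are needed.
A valid assignment using 3 registers: n=2, g=1, j=3, a=3, l=2, m=3, d=1, e=1, c=3. Every pair that conflicts lands in different registers.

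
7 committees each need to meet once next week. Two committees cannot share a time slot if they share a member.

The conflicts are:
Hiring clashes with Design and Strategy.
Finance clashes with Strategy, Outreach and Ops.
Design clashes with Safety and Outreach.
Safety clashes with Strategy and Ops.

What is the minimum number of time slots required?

3

The cycle Hiring-Strategy-Finance-Outreach-Design-Hiring has odd length 5, so it cannot be 2-colored; at least 3 time slots are needed.
3 time slots suffice: time slot 1 → {Finance, Design}; time slot 2 → {Strategy, Outreach, Ops}; time slot 3 → {Hiring, Safety}. No two conflicting committees share a time slot.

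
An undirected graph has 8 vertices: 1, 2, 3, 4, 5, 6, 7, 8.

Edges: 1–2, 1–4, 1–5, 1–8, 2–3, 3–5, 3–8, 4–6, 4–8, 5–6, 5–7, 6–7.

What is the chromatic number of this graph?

1, 4, 8 are pairwise adjacent, so at least 3 colors are needed.
A valid assignment using 3 colors: 1=blue, 2=red, 3=blue, 4=green, 5=red, 6=blue, 7=green, 8=red. Every edge joins two different colors.

3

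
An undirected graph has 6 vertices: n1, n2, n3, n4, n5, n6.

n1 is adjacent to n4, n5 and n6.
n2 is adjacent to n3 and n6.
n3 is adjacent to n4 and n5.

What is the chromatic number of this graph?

The cycle n1-n6-n2-n3-n4-n1 has odd length 5, so it cannot be 2-colored; at least 3 colors are needed.
3 colors suffice: color 1 → {n1, n3}; color 2 → {n2, n4, n5}; color 3 → {n6}. Each edge has distinct colors on its endpoints.

3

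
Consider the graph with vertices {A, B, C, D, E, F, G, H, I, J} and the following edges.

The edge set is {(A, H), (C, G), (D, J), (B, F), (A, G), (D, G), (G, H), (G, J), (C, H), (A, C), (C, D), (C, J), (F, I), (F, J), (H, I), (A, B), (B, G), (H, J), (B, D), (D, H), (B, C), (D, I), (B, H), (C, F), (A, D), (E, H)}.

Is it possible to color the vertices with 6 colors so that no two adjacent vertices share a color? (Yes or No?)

The chromatic number is 6. A, B, C, D, G, H are pairwise adjacent (a clique of size 6), so at least 6 colors are needed.
6 colors suffice: color 1 → {F, H}; color 2 → {C, E, I}; color 3 → {D}; color 4 → {G}; color 5 → {B, J}; color 6 → {A}.
That is already a proper 6-coloring.

Yes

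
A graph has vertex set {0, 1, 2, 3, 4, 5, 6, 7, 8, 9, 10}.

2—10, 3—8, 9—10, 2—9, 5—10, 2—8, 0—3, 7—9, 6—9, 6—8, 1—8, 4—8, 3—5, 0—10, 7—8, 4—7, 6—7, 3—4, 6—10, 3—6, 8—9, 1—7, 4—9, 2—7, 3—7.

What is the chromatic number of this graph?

4, 7, 8, 9 are mutually adjacent (a clique of size 4), so at least 4 colors are needed.
A valid assignment using 4 colors: 0=b, 1=c, 2=d, 3=c, 4=d, 5=b, 6=d, 7=b, 8=a, 9=c, 10=a. No two adjacent vertices share a color.

4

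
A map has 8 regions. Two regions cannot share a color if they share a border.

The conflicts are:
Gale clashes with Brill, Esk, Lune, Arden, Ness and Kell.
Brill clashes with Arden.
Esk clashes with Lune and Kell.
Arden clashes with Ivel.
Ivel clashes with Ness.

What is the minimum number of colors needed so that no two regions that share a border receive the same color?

Gale, Brill, Arden are mutually in conflict, so at least 3 colors are needed.
3 colors suffice: color 1 → {Gale, Ivel}; color 2 → {Esk, Arden, Ness}; color 3 → {Brill, Lune, Kell}. Every pair that conflicts lands in different colors.

3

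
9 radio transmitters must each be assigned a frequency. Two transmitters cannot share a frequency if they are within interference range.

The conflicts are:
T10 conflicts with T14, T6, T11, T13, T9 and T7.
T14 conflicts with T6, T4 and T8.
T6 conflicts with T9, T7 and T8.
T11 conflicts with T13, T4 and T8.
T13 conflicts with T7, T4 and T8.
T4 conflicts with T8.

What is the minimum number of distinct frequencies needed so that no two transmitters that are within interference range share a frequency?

T11, T13, T4, T8 pairwise conflict, so at least 4 frequencies are needed.
4 frequencies suffice: frequency 1 → {T10, T8}; frequency 2 → {T6, T13}; frequency 3 → {T14, T11, T9, T7}; frequency 4 → {T4}. Each listed conflict is separated.

4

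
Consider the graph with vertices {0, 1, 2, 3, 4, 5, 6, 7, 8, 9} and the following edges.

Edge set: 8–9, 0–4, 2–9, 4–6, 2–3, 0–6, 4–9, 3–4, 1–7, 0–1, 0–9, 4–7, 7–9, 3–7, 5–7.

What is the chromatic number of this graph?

3, 4, 7 are mutually adjacent, so at least 3 colors are needed.
3 colors suffice: color a → {0, 2, 7, 8}; color b → {1, 4, 5}; color c → {3, 6, 9}. Each edge has distinct colors on its endpoints.

3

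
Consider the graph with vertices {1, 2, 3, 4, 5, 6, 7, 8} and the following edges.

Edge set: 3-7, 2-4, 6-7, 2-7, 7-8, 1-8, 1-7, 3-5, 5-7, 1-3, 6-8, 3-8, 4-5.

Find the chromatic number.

4

1, 3, 7, 8 are mutually adjacent (a clique of size 4), so at least 4 colors are needed.
One proper 4-coloring: 1=yellow, 2=blue, 3=green, 4=red, 5=blue, 6=green, 7=red, 8=blue. Each edge has distinct colors on its endpoints.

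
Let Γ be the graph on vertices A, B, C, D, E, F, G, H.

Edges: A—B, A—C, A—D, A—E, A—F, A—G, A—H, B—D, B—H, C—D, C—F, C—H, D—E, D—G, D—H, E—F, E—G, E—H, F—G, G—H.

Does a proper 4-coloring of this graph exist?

A, D, E, G, H are mutually adjacent (a clique of size 5), so at least 5 colors are needed.
So 4 colors are not enough.

No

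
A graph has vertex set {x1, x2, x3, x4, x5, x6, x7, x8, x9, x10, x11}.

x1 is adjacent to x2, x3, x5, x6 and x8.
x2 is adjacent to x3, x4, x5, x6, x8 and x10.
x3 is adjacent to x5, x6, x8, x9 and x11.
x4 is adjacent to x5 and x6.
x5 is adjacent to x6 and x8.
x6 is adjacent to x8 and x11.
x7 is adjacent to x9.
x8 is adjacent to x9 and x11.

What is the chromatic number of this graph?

x1, x2, x3, x5, x6, x8 are pairwise adjacent (a clique of size 6), so at least 6 colors are needed.
6 colors suffice: x1=6, x2=4, x3=2, x4=1, x5=5, x6=3, x7=1, x8=1, x9=3, x10=1, x11=4. Each edge has distinct colors on its endpoints.

6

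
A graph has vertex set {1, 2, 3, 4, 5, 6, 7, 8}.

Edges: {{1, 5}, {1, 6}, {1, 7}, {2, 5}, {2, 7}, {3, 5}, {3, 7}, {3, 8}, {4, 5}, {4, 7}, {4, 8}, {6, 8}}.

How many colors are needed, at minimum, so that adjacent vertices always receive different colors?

3

The cycle 8-3-7-1-6-8 has odd length 5, so it cannot be 2-colored; at least 3 colors are needed.
3 colors suffice: 1=b, 2=b, 3=b, 4=b, 5=a, 6=c, 7=a, 8=a. Each edge has distinct colors on its endpoints.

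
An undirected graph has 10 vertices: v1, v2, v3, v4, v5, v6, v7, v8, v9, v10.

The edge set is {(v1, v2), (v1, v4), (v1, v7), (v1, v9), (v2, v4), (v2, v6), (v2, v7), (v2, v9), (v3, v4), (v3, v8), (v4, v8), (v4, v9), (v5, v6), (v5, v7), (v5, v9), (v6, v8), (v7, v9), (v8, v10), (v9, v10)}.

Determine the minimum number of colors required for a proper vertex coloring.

4

v1, v2, v4, v9 form a clique, so at least 4 colors are needed.
4 colors suffice: color red → {v8, v9}; color blue → {v2, v3, v5, v10}; color green → {v4, v6, v7}; color yellow → {v1}. No two adjacent vertices share a color.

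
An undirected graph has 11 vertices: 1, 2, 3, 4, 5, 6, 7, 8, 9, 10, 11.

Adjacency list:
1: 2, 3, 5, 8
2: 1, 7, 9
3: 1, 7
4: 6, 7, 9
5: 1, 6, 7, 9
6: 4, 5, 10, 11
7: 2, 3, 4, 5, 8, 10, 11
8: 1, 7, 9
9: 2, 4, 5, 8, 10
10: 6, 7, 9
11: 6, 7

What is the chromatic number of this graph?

2

6 and 11 are adjacent, so at least 2 colors are needed.
2 colors suffice: color red → {1, 6, 7, 9}; color blue → {2, 3, 4, 5, 8, 10, 11}. Each edge has distinct colors on its endpoints.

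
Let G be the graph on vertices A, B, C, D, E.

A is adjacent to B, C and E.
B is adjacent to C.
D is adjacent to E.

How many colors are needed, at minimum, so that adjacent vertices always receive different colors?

3

A, B, C are pairwise adjacent, so at least 3 colors are needed.
3 colors suffice: color 1 → {A, D}; color 2 → {C, E}; color 3 → {B}. No two adjacent vertices share a color.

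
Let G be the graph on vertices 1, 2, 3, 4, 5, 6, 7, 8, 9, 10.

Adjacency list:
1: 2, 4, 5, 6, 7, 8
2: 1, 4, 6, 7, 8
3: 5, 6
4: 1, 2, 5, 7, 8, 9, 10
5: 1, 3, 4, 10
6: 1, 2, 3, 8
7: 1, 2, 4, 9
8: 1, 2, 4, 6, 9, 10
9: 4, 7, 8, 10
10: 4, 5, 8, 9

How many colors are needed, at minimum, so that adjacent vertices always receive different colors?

4, 8, 9, 10 are mutually adjacent (a clique of size 4), so at least 4 colors are needed.
One proper 4-coloring: 1=c, 2=d, 3=c, 4=a, 5=b, 6=a, 7=b, 8=b, 9=c, 10=d. Every edge joins two different colors.

4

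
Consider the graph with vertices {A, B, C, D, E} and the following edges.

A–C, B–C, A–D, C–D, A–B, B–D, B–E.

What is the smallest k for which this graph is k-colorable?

4

A, B, C, D are pairwise adjacent (a clique of size 4), so at least 4 colors are needed.
A valid assignment using 4 colors: A=3, B=1, C=2, D=4, E=2. Every edge joins two different colors.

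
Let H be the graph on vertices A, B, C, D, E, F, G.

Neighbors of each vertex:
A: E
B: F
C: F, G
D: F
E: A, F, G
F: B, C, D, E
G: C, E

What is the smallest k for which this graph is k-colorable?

2

D and F are adjacent, so at least 2 colors are needed.
2 colors suffice: color 1 → {A, F, G}; color 2 → {B, C, D, E}. Every edge joins two different colors.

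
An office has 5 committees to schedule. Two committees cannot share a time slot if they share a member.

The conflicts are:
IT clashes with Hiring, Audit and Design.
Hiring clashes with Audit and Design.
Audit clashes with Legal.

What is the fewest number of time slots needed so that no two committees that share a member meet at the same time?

3

IT, Hiring, Design all conflict with each other, so at least 3 time slots are needed.
A valid assignment using 3 time slots: IT=2, Hiring=1, Audit=3, Design=3, Legal=1. No two conflicting committees share a time slot.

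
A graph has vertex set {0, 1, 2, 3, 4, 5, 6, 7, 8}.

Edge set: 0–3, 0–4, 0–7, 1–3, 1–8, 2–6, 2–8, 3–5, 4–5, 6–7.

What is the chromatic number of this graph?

The cycle 8-1-3-0-7-6-2-8 has odd length 7, so it cannot be 2-colored; at least 3 colors are needed.
3 colors suffice: 0=red, 1=red, 2=green, 3=blue, 4=blue, 5=red, 6=red, 7=blue, 8=blue. Every edge joins two different colors.

3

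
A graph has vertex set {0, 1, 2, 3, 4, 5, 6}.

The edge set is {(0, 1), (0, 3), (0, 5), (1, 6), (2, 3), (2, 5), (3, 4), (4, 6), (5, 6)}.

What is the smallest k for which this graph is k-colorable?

The cycle 6-4-3-0-1-6 has odd length 5, so it cannot be 2-colored; at least 3 colors are needed.
3 colors suffice: color red → {3, 6}; color blue → {0, 2, 4}; color green → {1, 5}. Each edge has distinct colors on its endpoints.

3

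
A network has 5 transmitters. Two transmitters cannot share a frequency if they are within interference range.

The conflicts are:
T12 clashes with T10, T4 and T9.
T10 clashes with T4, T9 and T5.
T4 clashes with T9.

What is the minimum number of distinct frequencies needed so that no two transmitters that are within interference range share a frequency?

T12, T10, T4, T9 all conflict with each other, so at least 4 frequencies are needed.
4 frequencies suffice: frequency 1 → {T10}; frequency 2 → {T9, T5}; frequency 3 → {T4}; frequency 4 → {T12}. Each listed conflict is separated.

4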